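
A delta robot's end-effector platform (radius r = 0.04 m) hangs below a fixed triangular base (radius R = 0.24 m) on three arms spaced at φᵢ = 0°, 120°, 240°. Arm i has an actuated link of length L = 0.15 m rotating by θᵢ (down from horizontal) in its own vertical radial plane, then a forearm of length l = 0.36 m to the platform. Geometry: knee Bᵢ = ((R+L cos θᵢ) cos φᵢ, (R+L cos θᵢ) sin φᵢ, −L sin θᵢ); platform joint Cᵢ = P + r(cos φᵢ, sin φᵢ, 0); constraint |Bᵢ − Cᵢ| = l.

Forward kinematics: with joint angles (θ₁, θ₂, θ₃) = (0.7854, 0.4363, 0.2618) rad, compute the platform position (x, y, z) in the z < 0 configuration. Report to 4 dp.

(-0.0385, -0.0115, -0.2096)

φ1=0.0°: virtual centre (0.3061, 0.0000, -0.1061), radius l
centre 2 = (0.3359·cos120.0°, 0.3359·sin120.0°, -0.0634) = (-0.1680, 0.2909, -0.0634)
arm 3 at φ=240.0°: ρ3 = 0.3449;  centre 3 = (-0.1724, -0.2987, -0.0388)
subtract pairs → two planes through P
linear system: -0.9481x+0.5819y = 0.0120−0.0854z; -0.9570x+-0.5974y = 0.0155−0.1345z
det = 1.1232;  x = -0.0144+0.1151z,  y = -0.0029+0.0408z
quadratic in z: (1.0149)z²+(0.1381)z+(-0.0156)=0, √Δ=0.2874 → z ∈ {-0.2096, 0.0735}; z = -0.2096 (taking z<0)
x = -0.0385, y = -0.0115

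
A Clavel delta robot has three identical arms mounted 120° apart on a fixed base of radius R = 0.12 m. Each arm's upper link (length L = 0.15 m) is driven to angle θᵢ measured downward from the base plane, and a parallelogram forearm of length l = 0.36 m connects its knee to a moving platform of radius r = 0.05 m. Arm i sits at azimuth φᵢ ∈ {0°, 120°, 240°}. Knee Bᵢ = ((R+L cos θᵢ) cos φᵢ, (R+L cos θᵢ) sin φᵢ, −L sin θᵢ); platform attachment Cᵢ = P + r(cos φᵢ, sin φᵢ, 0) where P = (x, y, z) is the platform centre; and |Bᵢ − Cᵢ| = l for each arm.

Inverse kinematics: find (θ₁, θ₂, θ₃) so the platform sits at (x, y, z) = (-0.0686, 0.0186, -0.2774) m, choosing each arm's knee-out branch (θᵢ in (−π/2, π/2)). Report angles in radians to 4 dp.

θ₁ = 0.3492, θ₂ = -0.2623, θ₃ = -0.0874

rotate P by −φ1: (-0.0686, 0.0186, -0.2774)
  A cos θ + B sin θ = C:  0.1386·cos θ + -0.2774·sin θ = 0.0353
  θ1 = atan2(B,A) + arccos(C/0.3101) = 0.3492
rotate P by −φ2: (0.0504, 0.0501, -0.2774)
  e−x'=0.0196;  (l²−L²−(e−x')²−y'²−z²)/2L = 0.0908
  γ=atan2(-0.2774,0.0196)=-1.5003;  ψ=arccos(0.3267)=1.2380;  θ2=γ+ψ≈-0.2623
arm 3 (φ=240.0°): x'=0.0182, y'=-0.0687
  e−x'=0.0518;  (l²−L²−(e−x')²−y'²−z²)/2L = 0.0758
  √(A²+B²)=0.2822;  θ3 = -1.3862+1.2988 ≈ -0.0874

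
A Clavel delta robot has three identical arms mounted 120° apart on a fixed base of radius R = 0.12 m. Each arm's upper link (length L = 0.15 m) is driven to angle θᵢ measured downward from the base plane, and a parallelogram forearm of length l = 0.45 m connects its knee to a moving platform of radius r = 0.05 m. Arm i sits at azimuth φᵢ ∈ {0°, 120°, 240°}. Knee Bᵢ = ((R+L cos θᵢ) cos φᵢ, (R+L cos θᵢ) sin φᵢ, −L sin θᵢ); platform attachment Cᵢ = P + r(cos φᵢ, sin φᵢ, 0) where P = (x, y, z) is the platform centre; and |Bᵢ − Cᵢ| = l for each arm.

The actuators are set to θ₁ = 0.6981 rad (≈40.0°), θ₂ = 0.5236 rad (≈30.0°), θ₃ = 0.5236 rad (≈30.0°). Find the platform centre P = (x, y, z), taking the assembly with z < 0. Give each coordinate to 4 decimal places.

φ1=0.0°: virtual centre (0.1849, 0.0000, -0.0964), radius l
φ2=120.0°: virtual centre (-0.1000, 0.1731, -0.0750), radius l
centre 3 = (0.1999·cos240.0°, 0.1999·sin240.0°, -0.0750) = (-0.1000, -0.1731, -0.0750)
|centre ₂|²−|centre ₁|² = 0.0021;  |centre ₃|²−|centre ₁|² = 0.0021
[-0.5697 0.3462 0.0428]·P = 0.0021;  [-0.5697 -0.3462 0.0428]·P = 0.0021
Cramer: x(z) = -0.0037+0.0752z;  y(z) = 0.0000-0.0000z
quadratic in z: (1.0057)z²+(0.1645)z+(-0.1576)=0, √Δ=0.8131 → z ∈ {-0.4860, 0.3225}; z = -0.4860 (taking z<0)
x = -0.0402, y = 0.0000

(-0.0402, 0.0000, -0.4860)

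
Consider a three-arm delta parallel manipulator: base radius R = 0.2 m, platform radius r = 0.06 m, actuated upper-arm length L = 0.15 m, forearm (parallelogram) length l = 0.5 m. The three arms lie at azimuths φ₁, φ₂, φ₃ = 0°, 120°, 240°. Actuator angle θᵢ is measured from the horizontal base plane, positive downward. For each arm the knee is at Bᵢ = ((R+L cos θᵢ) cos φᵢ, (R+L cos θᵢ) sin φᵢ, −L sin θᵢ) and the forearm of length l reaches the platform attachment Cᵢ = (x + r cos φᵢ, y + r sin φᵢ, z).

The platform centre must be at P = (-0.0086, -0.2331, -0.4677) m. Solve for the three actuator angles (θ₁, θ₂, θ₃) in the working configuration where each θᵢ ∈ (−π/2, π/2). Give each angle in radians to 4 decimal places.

θ₁ = 0.7852, θ₂ = 1.3961, θ₃ = -0.0874

arm 1 (φ=0.0°): x'=-0.0086, y'=-0.2331
  e−x'=0.1486;  (l²−L²−(e−x')²−y'²−z²)/2L = -0.2255
  γ=atan2(-0.4677,0.1486)=-1.2632;  ψ=arccos(-0.4596)=2.0483;  θ1=γ+ψ≈0.7852
arm 2 (φ=120.0°): x'=-0.1976, y'=0.1240
  e−x'=0.3376;  (l²−L²−(e−x')²−y'²−z²)/2L = -0.4019
  √(A²+B²)=0.5768;  θ2 = -0.9456+2.3417 ≈ 1.3961
φ3=240.0° → target in arm frame (0.2062, 0.1091)
  e−x'=-0.0662;  (l²−L²−(e−x')²−y'²−z²)/2L = -0.0251
  γ=atan2(-0.4677,-0.0662)=-1.7113;  ψ=arccos(-0.0531)=1.6239;  θ3=γ+ψ≈-0.0874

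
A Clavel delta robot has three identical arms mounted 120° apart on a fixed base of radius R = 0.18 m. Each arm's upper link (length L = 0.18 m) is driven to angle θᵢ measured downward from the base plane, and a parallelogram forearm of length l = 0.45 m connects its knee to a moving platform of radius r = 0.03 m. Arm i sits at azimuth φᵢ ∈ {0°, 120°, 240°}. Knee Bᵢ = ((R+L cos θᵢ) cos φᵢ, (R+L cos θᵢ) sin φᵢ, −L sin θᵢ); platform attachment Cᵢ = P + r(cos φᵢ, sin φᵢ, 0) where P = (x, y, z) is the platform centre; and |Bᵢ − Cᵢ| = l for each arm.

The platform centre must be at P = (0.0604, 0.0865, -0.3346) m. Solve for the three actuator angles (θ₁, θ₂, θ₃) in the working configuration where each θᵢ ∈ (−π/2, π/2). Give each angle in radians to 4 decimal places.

rotate P by −φ1: (0.0604, 0.0865, -0.3346)
  A=0.0896, B=-0.3346, C=(l²−L²−A²−y'²−z²)/(2L)=0.1184
  γ=atan2(-0.3346,0.0896)=-1.3092;  ψ=arccos(0.3419)=1.2219;  θ1=γ+ψ≈-0.0873
rotate P by −φ2: (0.0447, -0.0956, -0.3346)
  e−x'=0.1053;  (l²−L²−(e−x')²−y'²−z²)/2L = 0.1053
  θ2 = atan2(B,A) + arccos(C/0.3508) = -0.0002
arm 3 (φ=240.0°): x'=-0.1051, y'=0.0091
  A cos θ + B sin θ = C:  0.2551·cos θ + -0.3346·sin θ = -0.0195
  γ=atan2(-0.3346,0.2551)=-0.9194;  ψ=arccos(-0.0464)=1.6172;  θ3=γ+ψ≈0.6978

θ₁ = -0.0873, θ₂ = -0.0002, θ₃ = 0.6978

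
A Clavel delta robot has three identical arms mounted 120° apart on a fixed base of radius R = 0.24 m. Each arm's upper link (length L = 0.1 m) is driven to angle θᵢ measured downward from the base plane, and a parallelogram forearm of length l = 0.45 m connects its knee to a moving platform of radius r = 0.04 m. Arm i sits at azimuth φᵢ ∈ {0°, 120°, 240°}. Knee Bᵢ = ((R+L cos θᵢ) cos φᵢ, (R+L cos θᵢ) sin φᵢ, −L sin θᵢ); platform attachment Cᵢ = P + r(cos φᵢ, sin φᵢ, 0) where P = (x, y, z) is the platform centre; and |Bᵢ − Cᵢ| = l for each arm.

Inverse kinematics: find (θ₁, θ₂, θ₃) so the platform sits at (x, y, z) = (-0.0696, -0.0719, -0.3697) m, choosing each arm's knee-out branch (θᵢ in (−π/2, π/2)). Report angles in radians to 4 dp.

θ₁ = 0.8732, θ₂ = 0.6113, θ₃ = -0.3491

φ1=0.0° → target in arm frame (-0.0696, -0.0719)
  A cos θ + B sin θ = C:  0.2696·cos θ + -0.3697·sin θ = -0.1102
  γ=atan2(-0.3697,0.2696)=-0.9407;  ψ=arccos(-0.2408)=1.8139;  θ1=γ+ψ≈0.8732
φ2=120.0° → target in arm frame (-0.0275, 0.0962)
  e−x'=0.2275;  (l²−L²−(e−x')²−y'²−z²)/2L = -0.0259
  θ2 = atan2(B,A) + arccos(C/0.4341) = 0.6113
rotate P by −φ3: (0.0971, -0.0243, -0.3697)
  e−x'=0.1029;  (l²−L²−(e−x')²−y'²−z²)/2L = 0.2232
  γ=atan2(-0.3697,0.1029)=-1.2993;  ψ=arccos(0.5815)=0.9502;  θ3=γ+ψ≈-0.3491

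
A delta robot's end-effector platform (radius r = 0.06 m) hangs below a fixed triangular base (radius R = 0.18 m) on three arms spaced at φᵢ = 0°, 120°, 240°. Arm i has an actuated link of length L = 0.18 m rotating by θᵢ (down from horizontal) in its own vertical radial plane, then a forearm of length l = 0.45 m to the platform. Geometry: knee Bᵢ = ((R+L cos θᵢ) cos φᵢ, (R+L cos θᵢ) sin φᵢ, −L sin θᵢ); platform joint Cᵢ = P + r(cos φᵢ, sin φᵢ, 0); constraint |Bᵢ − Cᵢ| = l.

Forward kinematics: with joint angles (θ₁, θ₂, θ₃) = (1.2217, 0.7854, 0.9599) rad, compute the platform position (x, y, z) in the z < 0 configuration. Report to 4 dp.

arm 1 at φ=0.0°: e+L cos θ1 = 0.1816;  centre 1 = (0.1816, 0.0000, -0.1691)
arm 2 at φ=120.0°: e+L cos θ2 = 0.2473;  centre 2 = (-0.1236, 0.2141, -0.1273)
φ3=240.0°: virtual centre (-0.1116, -0.1933, -0.1474), radius l
subtract pairs → two planes through P
linear system: -0.6104x+0.4283y = 0.0158−0.0837z; -0.5864x+-0.3867y = 0.0100−0.0434z
Cramer: x(z) = -0.0213+0.1046z;  y(z) = 0.0064-0.0464z
sphere 1 gives Az²+Bz+C=0 with A=1.0131, B=0.2952, C=-0.1327;  B²−4AC=0.6249;  roots -0.5358, 0.2444;  negative root z = -0.5358
x = -0.0774, y = 0.0313

(-0.0774, 0.0313, -0.5358)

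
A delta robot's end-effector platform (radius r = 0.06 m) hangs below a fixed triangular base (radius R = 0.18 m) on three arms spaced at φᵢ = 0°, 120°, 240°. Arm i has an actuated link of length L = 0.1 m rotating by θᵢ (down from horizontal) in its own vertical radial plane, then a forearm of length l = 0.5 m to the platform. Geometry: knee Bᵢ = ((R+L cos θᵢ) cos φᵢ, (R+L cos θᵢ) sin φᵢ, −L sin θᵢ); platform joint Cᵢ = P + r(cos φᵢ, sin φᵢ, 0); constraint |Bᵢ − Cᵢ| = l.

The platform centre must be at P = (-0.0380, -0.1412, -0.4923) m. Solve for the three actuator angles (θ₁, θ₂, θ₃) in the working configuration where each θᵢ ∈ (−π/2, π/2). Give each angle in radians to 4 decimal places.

arm 1 (φ=0.0°): x'=-0.0380, y'=-0.1412
  A cos θ + B sin θ = C:  0.1580·cos θ + -0.4923·sin θ = -0.2363
  √(A²+B²)=0.5170;  θ1 = -1.2602+2.0455 ≈ 0.7852
φ2=120.0° → target in arm frame (-0.1033, 0.1035)
  A cos θ + B sin θ = C:  0.2233·cos θ + -0.4923·sin θ = -0.3146
  √(A²+B²)=0.5406;  θ2 = -1.1450+2.1921 ≈ 1.0471
φ3=240.0° → target in arm frame (0.1413, 0.0377)
  A cos θ + B sin θ = C:  -0.0213·cos θ + -0.4923·sin θ = -0.0212
  θ3 = atan2(B,A) + arccos(C/0.4928) = -0.0002

θ₁ = 0.7852, θ₂ = 1.0471, θ₃ = -0.0002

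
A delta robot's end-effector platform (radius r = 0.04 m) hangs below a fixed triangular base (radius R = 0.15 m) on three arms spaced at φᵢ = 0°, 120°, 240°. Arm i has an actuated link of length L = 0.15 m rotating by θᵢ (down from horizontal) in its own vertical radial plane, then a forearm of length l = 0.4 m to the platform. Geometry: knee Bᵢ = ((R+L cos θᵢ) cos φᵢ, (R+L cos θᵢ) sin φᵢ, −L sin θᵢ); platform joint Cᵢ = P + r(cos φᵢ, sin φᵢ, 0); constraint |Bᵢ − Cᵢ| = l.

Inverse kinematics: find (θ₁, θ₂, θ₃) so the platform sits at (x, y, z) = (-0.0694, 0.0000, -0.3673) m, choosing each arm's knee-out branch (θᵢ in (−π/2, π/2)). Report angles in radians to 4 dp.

φ1=0.0° → target in arm frame (-0.0694, 0.0000)
  e−x'=0.1794;  (l²−L²−(e−x')²−y'²−z²)/2L = -0.0986
  γ=atan2(-0.3673,0.1794)=-1.1164;  ψ=arccos(-0.2413)=1.8145;  θ1=γ+ψ≈0.6981
arm 2 (φ=120.0°): x'=0.0347, y'=0.0601
  A=0.0753, B=-0.3673, C=(l²−L²−A²−y'²−z²)/(2L)=-0.0223
  θ2 = atan2(B,A) + arccos(C/0.3749) = 0.2617
arm 3 (φ=240.0°): x'=0.0347, y'=-0.0601
  A cos θ + B sin θ = C:  0.0753·cos θ + -0.3673·sin θ = -0.0223
  θ3 = atan2(B,A) + arccos(C/0.3749) = 0.2617

θ₁ = 0.6981, θ₂ = 0.2617, θ₃ = 0.2617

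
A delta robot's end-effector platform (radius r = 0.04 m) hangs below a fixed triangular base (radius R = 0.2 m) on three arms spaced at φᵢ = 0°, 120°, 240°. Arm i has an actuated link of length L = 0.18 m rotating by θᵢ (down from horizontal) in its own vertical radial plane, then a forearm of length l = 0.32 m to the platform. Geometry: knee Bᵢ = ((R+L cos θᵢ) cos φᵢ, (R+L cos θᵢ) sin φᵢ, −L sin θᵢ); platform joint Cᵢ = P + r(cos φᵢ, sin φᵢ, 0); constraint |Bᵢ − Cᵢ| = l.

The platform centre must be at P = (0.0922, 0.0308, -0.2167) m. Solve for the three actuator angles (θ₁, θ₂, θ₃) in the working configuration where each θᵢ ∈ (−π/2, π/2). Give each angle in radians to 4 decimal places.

φ1=0.0° → target in arm frame (0.0922, 0.0308)
  A=0.0678, B=-0.2167, C=(l²−L²−A²−y'²−z²)/(2L)=0.0486
  θ1 = atan2(B,A) + arccos(C/0.2271) = 0.0875
rotate P by −φ2: (-0.0194, -0.0952, -0.2167)
  A cos θ + B sin θ = C:  0.1794·cos θ + -0.2167·sin θ = -0.0506
  θ2 = atan2(B,A) + arccos(C/0.2813) = 0.8725
rotate P by −φ3: (-0.0728, 0.0644, -0.2167)
  e−x'=0.2328;  (l²−L²−(e−x')²−y'²−z²)/2L = -0.0980
  √(A²+B²)=0.3180;  θ3 = -0.7497+1.8842 ≈ 1.1345

θ₁ = 0.0875, θ₂ = 0.8725, θ₃ = 1.1345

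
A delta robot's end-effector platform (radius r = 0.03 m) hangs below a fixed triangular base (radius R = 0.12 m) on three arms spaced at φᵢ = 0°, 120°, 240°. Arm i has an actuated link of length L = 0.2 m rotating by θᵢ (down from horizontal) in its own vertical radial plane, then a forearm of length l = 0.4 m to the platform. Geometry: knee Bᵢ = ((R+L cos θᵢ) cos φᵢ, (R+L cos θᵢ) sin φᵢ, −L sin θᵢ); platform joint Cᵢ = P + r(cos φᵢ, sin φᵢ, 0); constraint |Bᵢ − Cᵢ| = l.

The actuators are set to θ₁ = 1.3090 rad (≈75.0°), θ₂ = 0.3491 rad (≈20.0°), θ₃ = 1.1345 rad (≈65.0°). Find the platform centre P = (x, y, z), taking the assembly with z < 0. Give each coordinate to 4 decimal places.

(-0.1276, 0.1379, -0.4548)

arm 1 at φ=0.0°: ρ1 = 0.1418;  centre 1 = (0.1418, 0.0000, -0.1932)
centre 2 = (0.2779·cos120.0°, 0.2779·sin120.0°, -0.0684) = (-0.1390, 0.2407, -0.0684)
arm 3 at φ=240.0°: ρ3 = 0.1745;  centre 3 = (-0.0873, -0.1511, -0.1813)
subtract pairs → two planes through P
linear system: -0.5615x+0.4814y = 0.0245−0.2495z; -0.4580x+-0.3023y = 0.0059−0.0238z
det = 0.3902;  x = -0.0263+0.2227z,  y = 0.0203+-0.2586z
into |P−centre ₁|² = l²: 1.1165z² + 0.3010z + -0.0940 = 0;  Δ = 0.5106;  z = -0.4548 or 0.1852 → z<0 root = -0.4548
x = -0.1276, y = 0.1379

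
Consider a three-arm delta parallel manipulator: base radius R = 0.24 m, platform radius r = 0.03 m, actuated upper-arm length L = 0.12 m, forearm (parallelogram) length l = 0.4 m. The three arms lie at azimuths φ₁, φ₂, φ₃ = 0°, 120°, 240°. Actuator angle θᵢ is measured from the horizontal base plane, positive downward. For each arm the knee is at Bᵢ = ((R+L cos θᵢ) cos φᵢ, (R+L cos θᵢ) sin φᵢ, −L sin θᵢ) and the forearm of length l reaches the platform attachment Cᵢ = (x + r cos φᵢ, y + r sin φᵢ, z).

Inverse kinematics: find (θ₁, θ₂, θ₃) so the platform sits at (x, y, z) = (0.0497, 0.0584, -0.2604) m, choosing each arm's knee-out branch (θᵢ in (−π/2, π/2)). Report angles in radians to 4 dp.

φ1=0.0° → target in arm frame (0.0497, 0.0584)
  e−x'=0.1603;  (l²−L²−(e−x')²−y'²−z²)/2L = 0.2029
  √(A²+B²)=0.3058;  θ1 = -1.0190+0.8455 ≈ -0.1735
φ2=120.0° → target in arm frame (0.0257, -0.0722)
  A=0.1843, B=-0.2604, C=(l²−L²−A²−y'²−z²)/(2L)=0.1609
  √(A²+B²)=0.3190;  θ2 = -0.9549+1.0421 ≈ 0.0872
rotate P by −φ3: (-0.0754, 0.0138, -0.2604)
  A=0.2854, B=-0.2604, C=(l²−L²−A²−y'²−z²)/(2L)=-0.0161
  √(A²+B²)=0.3864;  θ3 = -0.7396+1.6125 ≈ 0.8729

θ₁ = -0.1735, θ₂ = 0.0872, θ₃ = 0.8729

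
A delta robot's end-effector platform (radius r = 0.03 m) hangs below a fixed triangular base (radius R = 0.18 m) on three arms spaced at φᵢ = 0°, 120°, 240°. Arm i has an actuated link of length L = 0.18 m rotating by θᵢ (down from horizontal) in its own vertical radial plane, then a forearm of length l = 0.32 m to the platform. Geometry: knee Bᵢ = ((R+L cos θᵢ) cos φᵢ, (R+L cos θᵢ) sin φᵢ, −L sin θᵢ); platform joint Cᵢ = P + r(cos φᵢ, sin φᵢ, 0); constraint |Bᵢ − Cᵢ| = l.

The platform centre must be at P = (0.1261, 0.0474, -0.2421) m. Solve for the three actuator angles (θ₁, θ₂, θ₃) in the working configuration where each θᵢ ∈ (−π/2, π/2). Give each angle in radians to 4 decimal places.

θ₁ = 0.0004, θ₂ = 0.9598, θ₃ = 1.3088

φ1=0.0° → target in arm frame (0.1261, 0.0474)
  A=0.0239, B=-0.2421, C=(l²−L²−A²−y'²−z²)/(2L)=0.0238
  γ=atan2(-0.2421,0.0239)=-1.4724;  ψ=arccos(0.0978)=1.4728;  θ1=γ+ψ≈0.0004
arm 2 (φ=120.0°): x'=-0.0220, y'=-0.1329
  e−x'=0.1720;  (l²−L²−(e−x')²−y'²−z²)/2L = -0.0996
  √(A²+B²)=0.2970;  θ2 = -0.9531+1.9128 ≈ 0.9598
φ3=240.0° → target in arm frame (-0.1041, 0.0855)
  A cos θ + B sin θ = C:  0.2541·cos θ + -0.2421·sin θ = -0.1680
  √(A²+B²)=0.3510;  θ3 = -0.7612+2.0700 ≈ 1.3088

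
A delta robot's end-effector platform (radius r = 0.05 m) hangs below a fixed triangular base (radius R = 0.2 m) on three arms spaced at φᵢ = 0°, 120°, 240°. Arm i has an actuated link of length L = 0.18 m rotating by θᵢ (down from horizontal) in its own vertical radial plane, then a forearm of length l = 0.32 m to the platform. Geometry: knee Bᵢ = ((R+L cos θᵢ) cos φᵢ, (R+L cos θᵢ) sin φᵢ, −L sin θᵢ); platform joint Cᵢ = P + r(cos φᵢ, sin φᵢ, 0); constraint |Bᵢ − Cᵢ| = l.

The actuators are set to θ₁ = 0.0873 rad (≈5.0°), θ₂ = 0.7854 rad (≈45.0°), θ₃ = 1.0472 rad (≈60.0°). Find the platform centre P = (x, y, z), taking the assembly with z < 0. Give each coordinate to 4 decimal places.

S1 = (0.3293·cos0.0°, 0.3293·sin0.0°, -0.0157) = (0.3293, 0.0000, -0.0157)
arm 2 at φ=120.0°: e+L cos θ2 = 0.2773;  S2 = (-0.1386, 0.2401, -0.1273)
S3 = (0.2400·cos240.0°, 0.2400·sin240.0°, -0.1559) = (-0.1200, -0.2078, -0.1559)
|S₂|²−|S₁|² = -0.0156;  |S₃|²−|S₁|² = -0.0268
linear system: -0.9359x+0.4803y = -0.0156−-0.2232z; -0.8986x+-0.4157y = -0.0268−-0.2804z
Cramer: x(z) = 0.0236-0.2771z;  y(z) = 0.0135-0.0754z
quadratic in z: (1.0825)z²+(0.1988)z+(-0.0085)=0, √Δ=0.2763 → z ∈ {-0.2195, 0.0358}; z = -0.2195 (taking z<0)
x = 0.0844, y = 0.0300

(0.0844, 0.0300, -0.2195)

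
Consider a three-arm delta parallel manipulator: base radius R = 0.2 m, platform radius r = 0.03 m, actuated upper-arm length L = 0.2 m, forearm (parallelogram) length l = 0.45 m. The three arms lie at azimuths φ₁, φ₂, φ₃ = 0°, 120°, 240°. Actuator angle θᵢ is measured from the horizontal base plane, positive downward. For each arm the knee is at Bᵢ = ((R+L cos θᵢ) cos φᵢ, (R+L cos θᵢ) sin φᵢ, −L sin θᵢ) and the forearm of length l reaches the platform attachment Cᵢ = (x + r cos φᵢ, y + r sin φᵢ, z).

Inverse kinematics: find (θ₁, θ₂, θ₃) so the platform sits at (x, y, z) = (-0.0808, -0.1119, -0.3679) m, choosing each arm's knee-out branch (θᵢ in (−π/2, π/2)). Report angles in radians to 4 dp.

θ₁ = 0.8728, θ₂ = 0.7855, θ₃ = -0.0875

φ1=0.0° → target in arm frame (-0.0808, -0.1119)
  A cos θ + B sin θ = C:  0.2508·cos θ + -0.3679·sin θ = -0.1207
  √(A²+B²)=0.4453;  θ1 = -0.9725+1.8453 ≈ 0.8728
φ2=120.0° → target in arm frame (-0.0565, 0.1259)
  e−x'=0.2265;  (l²−L²−(e−x')²−y'²−z²)/2L = -0.1000
  γ=atan2(-0.3679,0.2265)=-1.0189;  ψ=arccos(-0.2315)=1.8045;  θ2=γ+ψ≈0.7855
rotate P by −φ3: (0.1373, -0.0140, -0.3679)
  A cos θ + B sin θ = C:  0.0327·cos θ + -0.3679·sin θ = 0.0647
  √(A²+B²)=0.3693;  θ3 = -1.4822+1.3947 ≈ -0.0875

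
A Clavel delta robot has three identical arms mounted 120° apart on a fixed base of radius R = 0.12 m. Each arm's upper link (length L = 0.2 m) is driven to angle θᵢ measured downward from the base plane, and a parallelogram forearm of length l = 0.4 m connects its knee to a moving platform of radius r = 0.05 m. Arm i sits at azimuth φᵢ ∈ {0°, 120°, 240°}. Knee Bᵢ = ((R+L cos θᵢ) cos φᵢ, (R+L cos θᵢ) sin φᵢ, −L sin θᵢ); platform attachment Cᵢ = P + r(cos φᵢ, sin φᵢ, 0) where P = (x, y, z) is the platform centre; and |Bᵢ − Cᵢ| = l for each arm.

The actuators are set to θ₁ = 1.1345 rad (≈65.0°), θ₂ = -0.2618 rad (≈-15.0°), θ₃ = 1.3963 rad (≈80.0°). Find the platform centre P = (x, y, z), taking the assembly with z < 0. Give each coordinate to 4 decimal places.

arm 1 at φ=0.0°: ρ1 = 0.1545;  O1 = (0.1545, 0.0000, -0.1813)
arm 2 at φ=120.0°: ρ2 = 0.2632;  O2 = (-0.1316, 0.2279, 0.0518)
arm 3 at φ=240.0°: ρ3 = 0.1047;  O3 = (-0.0524, -0.0907, -0.1970)
eliminate P² terms by subtracting sphere 1 from 2 and 3
[-0.5722 0.4559 0.4661]·P = 0.0152;  [-0.4138 -0.1814 -0.0314]·P = -0.0070
det = 0.2924;  x = 0.0014+0.2402z,  y = 0.0352+-0.7209z
sphere 1 gives Az²+Bz+C=0 with A=1.5774, B=0.2383, C=-0.1025;  B²−4AC=0.7033;  roots -0.3414, 0.1903;  negative root z = -0.3414
x = -0.0806, y = 0.2813

(-0.0806, 0.2813, -0.3414)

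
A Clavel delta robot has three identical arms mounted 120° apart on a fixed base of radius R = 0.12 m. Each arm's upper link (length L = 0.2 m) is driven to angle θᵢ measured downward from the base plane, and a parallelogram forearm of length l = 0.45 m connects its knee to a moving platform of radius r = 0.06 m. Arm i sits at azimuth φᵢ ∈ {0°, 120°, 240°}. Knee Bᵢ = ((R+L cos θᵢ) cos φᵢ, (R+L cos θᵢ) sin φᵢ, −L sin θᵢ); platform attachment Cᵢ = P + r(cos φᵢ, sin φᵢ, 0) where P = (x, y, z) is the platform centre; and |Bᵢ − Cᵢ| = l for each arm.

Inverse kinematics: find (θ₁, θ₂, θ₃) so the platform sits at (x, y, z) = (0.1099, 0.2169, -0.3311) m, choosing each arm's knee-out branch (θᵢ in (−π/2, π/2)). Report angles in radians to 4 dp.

arm 1 (φ=0.0°): x'=0.1099, y'=0.2169
  A=-0.0499, B=-0.3311, C=(l²−L²−A²−y'²−z²)/(2L)=0.0083
  θ1 = atan2(B,A) + arccos(C/0.3348) = -0.1745
φ2=120.0° → target in arm frame (0.1329, -0.2036)
  A=-0.0729, B=-0.3311, C=(l²−L²−A²−y'²−z²)/(2L)=0.0152
  √(A²+B²)=0.3390;  θ2 = -1.7875+1.5258 ≈ -0.2617
arm 3 (φ=240.0°): x'=-0.2428, y'=-0.0133
  A=0.3028, B=-0.3311, C=(l²−L²−A²−y'²−z²)/(2L)=-0.0975
  √(A²+B²)=0.4487;  θ3 = -0.8300+1.7898 ≈ 0.9597

θ₁ = -0.1745, θ₂ = -0.2617, θ₃ = 0.9597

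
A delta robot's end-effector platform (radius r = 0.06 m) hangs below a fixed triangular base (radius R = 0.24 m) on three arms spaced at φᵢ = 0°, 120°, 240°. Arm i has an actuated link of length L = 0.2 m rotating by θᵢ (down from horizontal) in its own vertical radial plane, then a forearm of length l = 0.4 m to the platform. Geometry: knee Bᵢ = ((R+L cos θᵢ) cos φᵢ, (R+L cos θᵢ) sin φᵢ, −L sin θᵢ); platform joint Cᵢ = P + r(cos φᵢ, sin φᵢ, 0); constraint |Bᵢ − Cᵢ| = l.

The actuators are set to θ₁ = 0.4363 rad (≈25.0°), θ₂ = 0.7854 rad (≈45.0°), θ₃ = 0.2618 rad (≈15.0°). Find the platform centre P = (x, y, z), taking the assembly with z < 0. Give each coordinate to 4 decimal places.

φ1=0.0°: virtual centre (0.3613, 0.0000, -0.0845), radius l
arm 2 at φ=120.0°: (R−r)+L cos θ2 = 0.3214;  O2 = (-0.1607, 0.2784, -0.1414)
O3 = (0.3732·cos240.0°, 0.3732·sin240.0°, -0.0518) = (-0.1866, -0.3232, -0.0518)
subtract pairs → two planes through P
plane₁₂: -1.0439x+0.5567y+-0.1138z = -0.0143
Cramer: x(z) = 0.0054-0.0289z;  y(z) = -0.0157+0.1503z
into |P−O₁|² = l²: 1.0234z² + 0.1849z + -0.0259 = 0;  Δ = 0.1404;  z = -0.2734 or 0.0927 → z<0 root = -0.2734
x = 0.0132, y = -0.0568

(0.0132, -0.0568, -0.2734)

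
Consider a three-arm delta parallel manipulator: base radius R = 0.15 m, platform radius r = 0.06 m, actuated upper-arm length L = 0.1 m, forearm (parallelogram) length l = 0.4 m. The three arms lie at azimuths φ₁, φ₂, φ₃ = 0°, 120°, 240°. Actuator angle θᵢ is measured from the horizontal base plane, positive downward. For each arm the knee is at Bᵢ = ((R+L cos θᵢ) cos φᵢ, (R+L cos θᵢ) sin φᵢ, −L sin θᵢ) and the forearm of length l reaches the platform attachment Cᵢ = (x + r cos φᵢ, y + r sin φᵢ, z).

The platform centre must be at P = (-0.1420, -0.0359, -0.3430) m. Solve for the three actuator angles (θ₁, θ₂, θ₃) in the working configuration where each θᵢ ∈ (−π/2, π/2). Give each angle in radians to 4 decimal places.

arm 1 (φ=0.0°): x'=-0.1420, y'=-0.0359
  e−x'=0.2320;  (l²−L²−(e−x')²−y'²−z²)/2L = -0.1138
  θ1 = atan2(B,A) + arccos(C/0.4141) = 0.8731
φ2=120.0° → target in arm frame (0.0399, 0.1409)
  e−x'=0.0501;  (l²−L²−(e−x')²−y'²−z²)/2L = 0.0499
  √(A²+B²)=0.3466;  θ2 = -1.4258+1.4263 ≈ 0.0005
arm 3 (φ=240.0°): x'=0.1021, y'=-0.1050
  e−x'=-0.0121;  (l²−L²−(e−x')²−y'²−z²)/2L = 0.1059
  √(A²+B²)=0.3432;  θ3 = -1.6060+1.2572 ≈ -0.3488

θ₁ = 0.8731, θ₂ = 0.0005, θ₃ = -0.3488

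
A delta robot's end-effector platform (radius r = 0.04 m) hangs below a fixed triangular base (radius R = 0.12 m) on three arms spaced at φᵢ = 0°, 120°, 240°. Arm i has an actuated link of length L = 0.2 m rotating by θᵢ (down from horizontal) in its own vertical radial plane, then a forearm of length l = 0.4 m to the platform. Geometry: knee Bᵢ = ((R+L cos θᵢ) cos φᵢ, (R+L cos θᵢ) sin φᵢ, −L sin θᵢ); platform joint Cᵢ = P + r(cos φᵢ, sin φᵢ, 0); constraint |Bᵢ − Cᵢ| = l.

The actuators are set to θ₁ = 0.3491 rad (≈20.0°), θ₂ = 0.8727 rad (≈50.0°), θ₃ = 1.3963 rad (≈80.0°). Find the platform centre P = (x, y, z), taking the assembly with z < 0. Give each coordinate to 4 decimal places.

(0.1723, 0.1239, -0.4365)

S1 = (0.2679·cos0.0°, 0.2679·sin0.0°, -0.0684) = (0.2679, 0.0000, -0.0684)
S2 = (0.2086·cos120.0°, 0.2086·sin120.0°, -0.1532) = (-0.1043, 0.1806, -0.1532)
arm 3 at φ=240.0°: ρ3 = 0.1147;  S3 = (-0.0574, -0.0994, -0.1970)
|S₂|²−|S₁|² = -0.0095;  |S₃|²−|S₁|² = -0.0245
[-0.7444 0.3612 -0.1696]·P = -0.0095;  [-0.6506 -0.1987 -0.2571]·P = -0.0245
det = 0.3829;  x = 0.0281+-0.3305z,  y = 0.0315+-0.2117z
quadratic in z: (1.1541)z²+(0.2821)z+(-0.0968)=0, √Δ=0.7255 → z ∈ {-0.4365, 0.1921}; z = -0.4365 (taking z<0)
x = 0.1723, y = 0.1239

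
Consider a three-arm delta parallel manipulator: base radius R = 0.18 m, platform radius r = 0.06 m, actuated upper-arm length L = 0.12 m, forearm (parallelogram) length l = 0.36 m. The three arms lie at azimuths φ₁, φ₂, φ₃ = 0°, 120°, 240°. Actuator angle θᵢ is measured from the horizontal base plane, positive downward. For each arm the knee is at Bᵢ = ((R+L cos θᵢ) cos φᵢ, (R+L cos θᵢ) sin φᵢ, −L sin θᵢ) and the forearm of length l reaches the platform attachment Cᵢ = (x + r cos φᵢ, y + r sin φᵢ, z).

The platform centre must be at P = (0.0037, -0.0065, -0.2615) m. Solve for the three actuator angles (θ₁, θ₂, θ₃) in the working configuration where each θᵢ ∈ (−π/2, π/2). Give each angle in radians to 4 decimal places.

θ₁ = -0.0868, θ₂ = 0.0004, θ₃ = -0.0875

rotate P by −φ1: (0.0037, -0.0065, -0.2615)
  e−x'=0.1163;  (l²−L²−(e−x')²−y'²−z²)/2L = 0.1385
  γ=atan2(-0.2615,0.1163)=-1.1523;  ψ=arccos(0.4841)=1.0655;  θ1=γ+ψ≈-0.0868
rotate P by −φ2: (-0.0075, 0.0000, -0.2615)
  A=0.1275, B=-0.2615, C=(l²−L²−A²−y'²−z²)/(2L)=0.1274
  γ=atan2(-0.2615,0.1275)=-1.1172;  ψ=arccos(0.4378)=1.1177;  θ2=γ+ψ≈0.0004
rotate P by −φ3: (0.0038, 0.0065, -0.2615)
  A cos θ + B sin θ = C:  0.1162·cos θ + -0.2615·sin θ = 0.1386
  γ=atan2(-0.2615,0.1162)=-1.1526;  ψ=arccos(0.4844)=1.0651;  θ3=γ+ψ≈-0.0875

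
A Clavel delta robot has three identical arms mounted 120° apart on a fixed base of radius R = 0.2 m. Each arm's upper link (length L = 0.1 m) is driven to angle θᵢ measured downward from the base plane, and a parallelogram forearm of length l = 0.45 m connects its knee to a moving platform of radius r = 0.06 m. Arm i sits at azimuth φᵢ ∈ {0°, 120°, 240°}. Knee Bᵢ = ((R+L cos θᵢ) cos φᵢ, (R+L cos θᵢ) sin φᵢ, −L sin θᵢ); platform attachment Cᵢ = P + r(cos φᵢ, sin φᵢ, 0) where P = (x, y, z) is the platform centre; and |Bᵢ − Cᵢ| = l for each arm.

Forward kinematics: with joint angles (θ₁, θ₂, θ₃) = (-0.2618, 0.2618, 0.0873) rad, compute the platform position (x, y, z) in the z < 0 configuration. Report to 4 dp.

S1 = (0.2366·cos0.0°, 0.2366·sin0.0°, 0.0259) = (0.2366, 0.0000, 0.0259)
arm 2 at φ=120.0°: ρ2 = 0.2366;  S2 = (-0.1183, 0.2049, -0.0259)
arm 3 at φ=240.0°: ρ3 = 0.2396;  S3 = (-0.1198, -0.2075, -0.0087)
subtract pairs → two planes through P
linear system: -0.7098x+0.4098y = 0.0000−-0.1035z; -0.7128x+-0.4150y = 0.0008−-0.0692z
Cramer: x(z) = -0.0006-0.1216z;  y(z) = -0.0010+0.0421z
quadratic in z: (1.0165)z²+(0.0058)z+(-0.1456)=0, √Δ=0.7694 → z ∈ {-0.3813, 0.3756}; z = -0.3813 (taking z<0)
x = 0.0458, y = -0.0171

(0.0458, -0.0171, -0.3813)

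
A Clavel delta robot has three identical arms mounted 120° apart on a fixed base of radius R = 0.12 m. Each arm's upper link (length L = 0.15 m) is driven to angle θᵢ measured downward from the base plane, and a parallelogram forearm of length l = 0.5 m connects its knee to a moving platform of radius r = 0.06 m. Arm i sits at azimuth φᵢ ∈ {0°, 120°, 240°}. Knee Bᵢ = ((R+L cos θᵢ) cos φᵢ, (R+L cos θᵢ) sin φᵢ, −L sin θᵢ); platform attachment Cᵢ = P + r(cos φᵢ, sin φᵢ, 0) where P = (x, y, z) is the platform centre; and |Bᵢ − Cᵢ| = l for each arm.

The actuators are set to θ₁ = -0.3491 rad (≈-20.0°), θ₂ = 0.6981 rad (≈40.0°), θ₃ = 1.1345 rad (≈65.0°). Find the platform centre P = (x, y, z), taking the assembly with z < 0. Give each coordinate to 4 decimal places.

arm 1 at φ=0.0°: ρ1 = 0.2010;  O1 = (0.2010, 0.0000, 0.0513)
O2 = (0.1749·cos120.0°, 0.1749·sin120.0°, -0.0964) = (-0.0875, 0.1515, -0.0964)
O3 = (0.1234·cos240.0°, 0.1234·sin240.0°, -0.1359) = (-0.0617, -0.1069, -0.1359)
|O₂|²−|O₁|² = -0.0031;  |O₃|²−|O₁|² = -0.0093
[-0.5768 0.3030 -0.2954]·P = -0.0031;  [-0.5253 -0.2137 -0.3745]·P = -0.0093
det = 0.2824;  x = 0.0123+-0.6253z,  y = 0.0132+-0.2154z
into |P−O₁|² = l²: 1.4374z² + 0.1276z + -0.2116 = 0;  Δ = 1.2330;  z = -0.4306 or 0.3419 → z<0 root = -0.4306
x = 0.2816, y = 0.1060

(0.2816, 0.1060, -0.4306)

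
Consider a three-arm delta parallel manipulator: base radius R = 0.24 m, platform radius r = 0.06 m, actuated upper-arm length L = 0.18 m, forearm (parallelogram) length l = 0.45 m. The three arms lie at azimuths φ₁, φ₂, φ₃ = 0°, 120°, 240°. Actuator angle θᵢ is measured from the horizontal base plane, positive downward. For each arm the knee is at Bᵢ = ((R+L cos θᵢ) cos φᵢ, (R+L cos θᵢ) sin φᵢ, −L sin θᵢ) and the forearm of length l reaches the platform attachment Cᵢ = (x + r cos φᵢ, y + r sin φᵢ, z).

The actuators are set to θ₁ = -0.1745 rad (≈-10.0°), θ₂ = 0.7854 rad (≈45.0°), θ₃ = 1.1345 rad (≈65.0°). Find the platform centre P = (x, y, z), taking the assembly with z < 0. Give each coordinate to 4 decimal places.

S1 = (0.3573·cos0.0°, 0.3573·sin0.0°, 0.0313) = (0.3573, 0.0000, 0.0313)
S2 = (0.3073·cos120.0°, 0.3073·sin120.0°, -0.1273) = (-0.1536, 0.2661, -0.1273)
arm 3 at φ=240.0°: e+L cos θ3 = 0.2561;  S3 = (-0.1280, -0.2218, -0.1631)
eliminate P² terms by subtracting sphere 1 from 2 and 3
[-1.0218 0.5322 -0.3171]·P = -0.0180;  [-0.9706 -0.4435 -0.3888]·P = -0.0364
det = 0.9698;  x = 0.0282+-0.3584z,  y = 0.0204+-0.0923z
sphere 1 gives Az²+Bz+C=0 with A=1.1370, B=0.1696, C=-0.0928;  B²−4AC=0.4510;  roots -0.3699, 0.2208;  negative root z = -0.3699
x = 0.1608, y = 0.0545

(0.1608, 0.0545, -0.3699)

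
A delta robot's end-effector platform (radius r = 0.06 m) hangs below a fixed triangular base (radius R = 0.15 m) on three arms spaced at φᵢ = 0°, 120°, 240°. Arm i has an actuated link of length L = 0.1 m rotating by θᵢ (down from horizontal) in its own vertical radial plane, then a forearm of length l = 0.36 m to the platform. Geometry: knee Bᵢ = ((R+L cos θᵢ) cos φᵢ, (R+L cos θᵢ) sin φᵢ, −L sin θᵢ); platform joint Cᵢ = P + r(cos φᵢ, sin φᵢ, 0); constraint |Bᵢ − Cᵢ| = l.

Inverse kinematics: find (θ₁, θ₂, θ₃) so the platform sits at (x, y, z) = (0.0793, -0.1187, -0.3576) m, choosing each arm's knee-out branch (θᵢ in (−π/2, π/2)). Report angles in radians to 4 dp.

θ₁ = 0.3495, θ₂ = 1.3969, θ₃ = 0.4368

φ1=0.0° → target in arm frame (0.0793, -0.1187)
  e−x'=0.0107;  (l²−L²−(e−x')²−y'²−z²)/2L = -0.1124
  θ1 = atan2(B,A) + arccos(C/0.3578) = 0.3495
arm 2 (φ=120.0°): x'=-0.1424, y'=-0.0093
  A cos θ + B sin θ = C:  0.2324·cos θ + -0.3576·sin θ = -0.3120
  θ2 = atan2(B,A) + arccos(C/0.4265) = 1.3969
rotate P by −φ3: (0.0631, 0.1280, -0.3576)
  A=0.0269, B=-0.3576, C=(l²−L²−A²−y'²−z²)/(2L)=-0.1269
  γ=atan2(-0.3576,0.0269)=-1.4958;  ψ=arccos(-0.3540)=1.9326;  θ3=γ+ψ≈0.4368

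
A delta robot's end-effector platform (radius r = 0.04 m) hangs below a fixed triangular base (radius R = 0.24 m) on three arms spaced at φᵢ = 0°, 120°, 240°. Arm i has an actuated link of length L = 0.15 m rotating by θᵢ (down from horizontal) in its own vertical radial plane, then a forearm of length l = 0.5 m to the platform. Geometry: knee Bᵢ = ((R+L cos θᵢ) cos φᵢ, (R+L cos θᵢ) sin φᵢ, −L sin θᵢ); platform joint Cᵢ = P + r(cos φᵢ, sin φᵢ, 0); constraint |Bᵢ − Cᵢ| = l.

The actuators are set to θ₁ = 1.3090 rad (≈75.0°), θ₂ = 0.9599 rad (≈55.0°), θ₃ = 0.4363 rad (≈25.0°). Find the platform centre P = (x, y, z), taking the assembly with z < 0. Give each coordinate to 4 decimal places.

arm 1 at φ=0.0°: (R−r)+L cos θ1 = 0.2388;  centre 1 = (0.2388, 0.0000, -0.1449)
arm 2 at φ=120.0°: (R−r)+L cos θ2 = 0.2860;  centre 2 = (-0.1430, 0.2477, -0.1229)
centre 3 = (0.3359·cos240.0°, 0.3359·sin240.0°, -0.0634) = (-0.1680, -0.2909, -0.0634)
subtract pairs → two planes through P
linear system: -0.7637x+0.4954y = 0.0189−0.0440z; -0.8136x+-0.5819y = 0.0389−0.1630z
det = 0.8475;  x = -0.0357+0.1255z,  y = -0.0169+0.1046z
into |P−centre ₁|² = l²: 1.0267z² + 0.2173z + -0.1534 = 0;  Δ = 0.6771;  z = -0.5066 or 0.2949 → z<0 root = -0.5066
x = -0.0993, y = -0.0699

(-0.0993, -0.0699, -0.5066)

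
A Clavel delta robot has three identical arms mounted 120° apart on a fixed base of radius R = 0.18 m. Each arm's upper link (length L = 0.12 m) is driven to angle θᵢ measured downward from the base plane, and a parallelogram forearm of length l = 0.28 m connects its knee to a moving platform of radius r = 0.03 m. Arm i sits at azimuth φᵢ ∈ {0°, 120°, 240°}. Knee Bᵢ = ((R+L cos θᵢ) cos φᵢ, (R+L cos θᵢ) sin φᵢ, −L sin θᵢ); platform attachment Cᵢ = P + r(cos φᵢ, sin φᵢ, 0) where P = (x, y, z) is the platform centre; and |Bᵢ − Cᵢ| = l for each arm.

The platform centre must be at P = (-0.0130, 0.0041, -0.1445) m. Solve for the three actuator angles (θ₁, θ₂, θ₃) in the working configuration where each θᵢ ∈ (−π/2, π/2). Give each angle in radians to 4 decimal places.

rotate P by −φ1: (-0.0130, 0.0041, -0.1445)
  A=0.1630, B=-0.1445, C=(l²−L²−A²−y'²−z²)/(2L)=0.0689
  θ1 = atan2(B,A) + arccos(C/0.2178) = 0.5237
arm 2 (φ=120.0°): x'=0.0101, y'=0.0092
  A=0.1399, B=-0.1445, C=(l²−L²−A²−y'²−z²)/(2L)=0.0977
  γ=atan2(-0.1445,0.1399)=-0.8014;  ψ=arccos(0.4857)=1.0636;  θ2=γ+ψ≈0.2622
rotate P by −φ3: (0.0029, -0.0133, -0.1445)
  A cos θ + B sin θ = C:  0.1471·cos θ + -0.1445·sin θ = 0.0888
  √(A²+B²)=0.2062;  θ3 = -0.7766+1.1254 ≈ 0.3487

θ₁ = 0.5237, θ₂ = 0.2622, θ₃ = 0.3487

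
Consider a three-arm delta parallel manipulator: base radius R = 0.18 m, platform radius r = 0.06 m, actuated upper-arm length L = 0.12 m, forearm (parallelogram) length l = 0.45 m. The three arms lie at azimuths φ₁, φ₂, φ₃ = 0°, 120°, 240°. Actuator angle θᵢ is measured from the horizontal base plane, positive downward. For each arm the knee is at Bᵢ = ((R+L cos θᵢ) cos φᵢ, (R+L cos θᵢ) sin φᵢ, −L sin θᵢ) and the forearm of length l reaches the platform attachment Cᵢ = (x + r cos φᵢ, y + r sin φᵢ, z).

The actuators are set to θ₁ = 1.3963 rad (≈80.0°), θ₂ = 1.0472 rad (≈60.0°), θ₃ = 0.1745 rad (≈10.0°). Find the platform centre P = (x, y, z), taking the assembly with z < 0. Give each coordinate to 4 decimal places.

φ1=0.0°: virtual centre (0.1408, 0.0000, -0.1182), radius l
centre 2 = (0.1800·cos120.0°, 0.1800·sin120.0°, -0.1039) = (-0.0900, 0.1559, -0.1039)
arm 3 at φ=240.0°: (R−r)+L cos θ3 = 0.2382;  centre 3 = (-0.1191, -0.2063, -0.0208)
|centre ₂|²−|centre ₁|² = 0.0094;  |centre ₃|²−|centre ₁|² = 0.0234
linear system: -0.4617x+0.3118y = 0.0094−0.0285z; -0.5198x+-0.4125y = 0.0234−0.1947z
Cramer: x(z) = -0.0317+0.2055z;  y(z) = -0.0167+0.2129z
quadratic in z: (1.0876)z²+(0.1583)z+(-0.1585)=0, √Δ=0.8453 → z ∈ {-0.4614, 0.3158}; z = -0.4614 (taking z<0)
x = -0.1265, y = -0.1150

(-0.1265, -0.1150, -0.4614)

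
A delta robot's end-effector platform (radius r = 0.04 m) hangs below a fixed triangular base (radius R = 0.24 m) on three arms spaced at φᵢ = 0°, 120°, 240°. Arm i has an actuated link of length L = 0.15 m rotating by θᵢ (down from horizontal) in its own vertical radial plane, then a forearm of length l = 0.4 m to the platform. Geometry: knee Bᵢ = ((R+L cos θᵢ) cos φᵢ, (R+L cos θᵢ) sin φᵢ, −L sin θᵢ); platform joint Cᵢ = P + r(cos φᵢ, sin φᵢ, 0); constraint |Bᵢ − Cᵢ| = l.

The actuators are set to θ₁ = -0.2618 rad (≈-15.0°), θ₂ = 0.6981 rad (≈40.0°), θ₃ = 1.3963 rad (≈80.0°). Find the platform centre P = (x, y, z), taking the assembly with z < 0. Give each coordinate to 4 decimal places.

(0.1354, 0.0827, -0.2917)

arm 1 at φ=0.0°: (R−r)+L cos θ1 = 0.3449;  O1 = (0.3449, 0.0000, 0.0388)
φ2=120.0°: virtual centre (-0.1575, 0.2727, -0.0964), radius l
φ3=240.0°: virtual centre (-0.1130, -0.1958, -0.1477), radius l
eliminate P² terms by subtracting sphere 1 from 2 and 3
linear system: -1.0047x+0.5454y = -0.0120−-0.2705z; -0.9158x+-0.3915y = -0.0475−-0.3731z
det = 0.8929;  x = 0.0343+-0.3465z,  y = 0.0412+-0.1424z
quadratic in z: (1.1403)z²+(0.1259)z+(-0.0603)=0, √Δ=0.5395 → z ∈ {-0.2917, 0.1813}; z = -0.2917 (taking z<0)
x = 0.1354, y = 0.0827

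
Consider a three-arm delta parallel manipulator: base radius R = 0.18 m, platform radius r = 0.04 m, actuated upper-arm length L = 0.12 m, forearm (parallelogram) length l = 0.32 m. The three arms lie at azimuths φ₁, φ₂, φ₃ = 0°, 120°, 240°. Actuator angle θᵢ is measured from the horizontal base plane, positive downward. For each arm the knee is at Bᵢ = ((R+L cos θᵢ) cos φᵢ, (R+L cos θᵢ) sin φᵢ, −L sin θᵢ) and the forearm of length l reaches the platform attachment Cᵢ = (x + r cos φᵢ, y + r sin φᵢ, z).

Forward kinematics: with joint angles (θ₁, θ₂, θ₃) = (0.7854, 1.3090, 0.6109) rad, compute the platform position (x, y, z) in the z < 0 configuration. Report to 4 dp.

O1 = (0.2249·cos0.0°, 0.2249·sin0.0°, -0.0849) = (0.2249, 0.0000, -0.0849)
O2 = (0.1711·cos120.0°, 0.1711·sin120.0°, -0.1159) = (-0.0855, 0.1481, -0.1159)
φ3=240.0°: virtual centre (-0.1191, -0.2064, -0.0688), radius l
eliminate P² terms by subtracting sphere 1 from 2 and 3
plane₁₂: -0.6208x+0.2963y+-0.0621z = -0.0151
Cramer: x(z) = 0.0111-0.0351z;  y(z) = -0.0276+0.1361z
quadratic in z: (1.0198)z²+(0.1772)z+(-0.0487)=0, √Δ=0.4798 → z ∈ {-0.3221, 0.1484}; z = -0.3221 (taking z<0)
x = 0.0224, y = -0.0715

(0.0224, -0.0715, -0.3221)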